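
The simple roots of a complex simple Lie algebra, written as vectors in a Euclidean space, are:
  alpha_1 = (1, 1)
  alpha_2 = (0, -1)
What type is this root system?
Compute the Cartan integers a_ij = 2(alpha_i, alpha_j)/(alpha_j, alpha_j); the resulting 2x2 Cartan matrix is
[[2, -2], [-1, 2]].
The roots have two lengths (squared-length ratio 2:1); the short ones are alpha_{2}. The associated Dynkin diagram is a chain of 2 nodes with a double edge at one end; the terminal node there is the unique short simple root (B_2), so the type is B_2 (the algebra so(5)).

type B_2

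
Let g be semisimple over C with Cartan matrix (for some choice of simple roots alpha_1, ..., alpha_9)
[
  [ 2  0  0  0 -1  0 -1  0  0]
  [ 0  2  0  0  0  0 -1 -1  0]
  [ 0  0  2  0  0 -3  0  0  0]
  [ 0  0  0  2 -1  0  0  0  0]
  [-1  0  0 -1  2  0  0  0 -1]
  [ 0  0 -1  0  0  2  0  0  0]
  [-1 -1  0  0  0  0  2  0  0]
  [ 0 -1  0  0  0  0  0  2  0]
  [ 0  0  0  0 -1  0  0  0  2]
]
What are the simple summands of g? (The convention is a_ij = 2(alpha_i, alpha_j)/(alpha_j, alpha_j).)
D7 ⊕ G2

The diagram associated to this matrix has two connected components: the simple roots {alpha_1, alpha_2, alpha_4, alpha_5, alpha_7, alpha_8, alpha_9} form a chain of 5 nodes with a fork of two nodes at one end (D_7), and {alpha_3, alpha_6} form two nodes joined by a triple edge (G_2). A semisimple Lie algebra decomposes uniquely as the direct sum of simple ideals, one per connected component of its Dynkin diagram, so g ≅ D_7 ⊕ G_2 (dimension 91 + 14 = 105).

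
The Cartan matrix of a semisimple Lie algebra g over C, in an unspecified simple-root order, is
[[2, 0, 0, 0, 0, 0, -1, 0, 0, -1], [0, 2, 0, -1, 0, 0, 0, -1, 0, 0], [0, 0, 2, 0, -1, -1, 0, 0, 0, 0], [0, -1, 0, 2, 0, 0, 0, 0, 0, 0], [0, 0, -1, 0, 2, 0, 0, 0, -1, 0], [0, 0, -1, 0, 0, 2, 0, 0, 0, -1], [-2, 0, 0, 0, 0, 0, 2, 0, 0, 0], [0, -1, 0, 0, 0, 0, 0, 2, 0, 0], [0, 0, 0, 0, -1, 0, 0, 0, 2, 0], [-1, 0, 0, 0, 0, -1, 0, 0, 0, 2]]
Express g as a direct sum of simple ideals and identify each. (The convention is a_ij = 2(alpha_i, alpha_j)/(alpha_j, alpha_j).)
The diagram associated to this matrix has two connected components: the simple roots {alpha_2, alpha_4, alpha_8} form a chain of 3 nodes with single edges (A_3), and {alpha_1, alpha_3, alpha_5, alpha_6, alpha_7, alpha_9, alpha_10} form a chain of 7 nodes with a double edge at one end; the terminal node there is the unique long simple root (C_7). A semisimple Lie algebra decomposes uniquely as the direct sum of simple ideals, one per connected component of its Dynkin diagram, so g ≅ A_3 ⊕ C_7 (dimension 15 + 105 = 120).

A3 ⊕ C7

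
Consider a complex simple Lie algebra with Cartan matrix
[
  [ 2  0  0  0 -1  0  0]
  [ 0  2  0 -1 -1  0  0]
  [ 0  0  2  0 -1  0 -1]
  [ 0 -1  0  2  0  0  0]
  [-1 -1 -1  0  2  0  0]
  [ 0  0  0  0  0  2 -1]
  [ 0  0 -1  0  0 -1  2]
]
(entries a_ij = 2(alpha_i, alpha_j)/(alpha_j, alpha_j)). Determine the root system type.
E_7

The matrix has rank 7 with 2's on the diagonal. Reading the off-diagonal entries as Dynkin edges (a single edge where a_ij = a_ji = -1; a double or triple edge where a_ij * a_ji = 2 or 3), the diagram is a chain of 6 nodes with one extra node attached to the third node from one end (E_7). One simple-root ordering that puts it in standard form is (alpha_4, alpha_1, alpha_2, alpha_5, alpha_3, alpha_7, alpha_6). So the algebra is type E_7.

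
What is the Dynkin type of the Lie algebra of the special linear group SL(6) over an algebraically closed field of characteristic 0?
A5

This is sl(6), which has dimension 6^2 - 1 = 35 and rank 6 - 1 = 5 (a Cartan subalgebra is the diagonal traceless matrices). In the classification of classical Lie algebras, the special linear algebra sl(n+1) has type A_n; here n = 5, so the Dynkin diagram is a chain of 5 nodes with single edges (A_5). Hence the type is A_5.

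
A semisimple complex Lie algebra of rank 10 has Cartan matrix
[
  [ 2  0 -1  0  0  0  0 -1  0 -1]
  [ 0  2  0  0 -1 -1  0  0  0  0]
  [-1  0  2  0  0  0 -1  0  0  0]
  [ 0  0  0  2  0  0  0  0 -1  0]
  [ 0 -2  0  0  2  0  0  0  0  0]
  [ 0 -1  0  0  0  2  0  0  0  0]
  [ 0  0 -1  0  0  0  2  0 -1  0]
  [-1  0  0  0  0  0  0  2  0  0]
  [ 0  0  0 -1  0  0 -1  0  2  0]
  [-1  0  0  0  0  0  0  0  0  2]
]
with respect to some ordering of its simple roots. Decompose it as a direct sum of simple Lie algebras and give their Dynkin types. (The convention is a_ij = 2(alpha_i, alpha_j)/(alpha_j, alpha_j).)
type C_3 + type D_7

The diagram associated to this matrix has two connected components: the simple roots {alpha_2, alpha_5, alpha_6} form a chain of 3 nodes with a double edge at one end; the terminal node there is the unique long simple root (C_3), and {alpha_1, alpha_3, alpha_4, alpha_7, alpha_8, alpha_9, alpha_10} form a chain of 5 nodes with a fork of two nodes at one end (D_7). A semisimple Lie algebra decomposes uniquely as the direct sum of simple ideals, one per connected component of its Dynkin diagram, so g ≅ C_3 ⊕ D_7 (dimension 21 + 91 = 112).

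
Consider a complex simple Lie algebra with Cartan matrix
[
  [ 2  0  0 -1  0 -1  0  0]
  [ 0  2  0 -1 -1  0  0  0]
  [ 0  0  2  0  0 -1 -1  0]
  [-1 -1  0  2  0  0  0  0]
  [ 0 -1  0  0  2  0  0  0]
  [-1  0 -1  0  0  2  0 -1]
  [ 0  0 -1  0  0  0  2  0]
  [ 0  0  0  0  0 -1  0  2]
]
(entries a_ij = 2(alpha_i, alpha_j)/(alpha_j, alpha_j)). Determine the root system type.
The matrix has rank 8 with 2's on the diagonal. Reading the off-diagonal entries as Dynkin edges (a single edge where a_ij = a_ji = -1; a double or triple edge where a_ij * a_ji = 2 or 3), the diagram is a chain of 7 nodes with one extra node attached to the third node from one end (E_8). One simple-root ordering that puts it in standard form is (alpha_7, alpha_8, alpha_3, alpha_6, alpha_1, alpha_4, alpha_2, alpha_5). So the algebra is type E_8.

E_8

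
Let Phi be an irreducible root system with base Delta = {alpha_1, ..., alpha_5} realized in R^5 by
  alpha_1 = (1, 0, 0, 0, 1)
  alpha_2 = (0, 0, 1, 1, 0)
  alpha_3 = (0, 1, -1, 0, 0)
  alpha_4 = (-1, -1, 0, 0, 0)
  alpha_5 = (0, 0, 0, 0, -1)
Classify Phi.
Compute the Cartan integers a_ij = 2(alpha_i, alpha_j)/(alpha_j, alpha_j); the resulting 5x5 Cartan matrix is
[[2, 0, 0, -1, -2], [0, 2, -1, 0, 0], [0, -1, 2, -1, 0], [-1, 0, -1, 2, 0], [-1, 0, 0, 0, 2]].
The roots have two lengths (squared-length ratio 2:1); the short ones are alpha_{5}. The associated Dynkin diagram is a chain of 5 nodes with a double edge at one end; the terminal node there is the unique short simple root (B_5), so the type is B_5 (the algebra so(11)).

B5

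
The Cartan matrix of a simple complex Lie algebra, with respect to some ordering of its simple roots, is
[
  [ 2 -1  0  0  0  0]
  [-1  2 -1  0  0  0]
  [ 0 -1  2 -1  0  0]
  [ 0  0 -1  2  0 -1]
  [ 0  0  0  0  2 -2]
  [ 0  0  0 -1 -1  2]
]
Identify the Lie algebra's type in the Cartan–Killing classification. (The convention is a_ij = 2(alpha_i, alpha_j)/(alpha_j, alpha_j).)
The matrix has rank 6 with 2's on the diagonal. Reading the off-diagonal entries as Dynkin edges (a single edge where a_ij = a_ji = -1; a double or triple edge where a_ij * a_ji = 2 or 3), the diagram is a chain of 6 nodes with a double edge at one end; the terminal node there is the unique long simple root (C_6). One simple-root ordering that puts it in standard form is (alpha_1, alpha_2, alpha_3, alpha_4, alpha_6, alpha_5). So the algebra is type C_6, i.e. sp(12).

C_6 (sp(12))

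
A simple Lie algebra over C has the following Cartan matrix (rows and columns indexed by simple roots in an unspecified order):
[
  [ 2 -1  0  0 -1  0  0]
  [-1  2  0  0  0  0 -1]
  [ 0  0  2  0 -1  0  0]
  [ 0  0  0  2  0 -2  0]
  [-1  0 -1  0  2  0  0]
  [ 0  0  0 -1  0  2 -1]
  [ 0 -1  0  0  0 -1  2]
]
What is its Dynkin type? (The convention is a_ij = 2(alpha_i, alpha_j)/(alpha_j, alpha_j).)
The matrix has rank 7 with 2's on the diagonal. Reading the off-diagonal entries as Dynkin edges (a single edge where a_ij = a_ji = -1; a double or triple edge where a_ij * a_ji = 2 or 3), the diagram is a chain of 7 nodes with a double edge at one end; the terminal node there is the unique long simple root (C_7). One simple-root ordering that puts it in standard form is (alpha_3, alpha_5, alpha_1, alpha_2, alpha_7, alpha_6, alpha_4). So the algebra is type C_7, i.e. sp(14).

C_7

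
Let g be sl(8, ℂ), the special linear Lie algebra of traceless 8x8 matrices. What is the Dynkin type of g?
This is sl(8), which has dimension 8^2 - 1 = 63 and rank 8 - 1 = 7 (a Cartan subalgebra is the diagonal traceless matrices). In the classification of classical Lie algebras, the special linear algebra sl(n+1) has type A_n; here n = 7, so the Dynkin diagram is a chain of 7 nodes with single edges (A_7). Hence the type is A_7.

A7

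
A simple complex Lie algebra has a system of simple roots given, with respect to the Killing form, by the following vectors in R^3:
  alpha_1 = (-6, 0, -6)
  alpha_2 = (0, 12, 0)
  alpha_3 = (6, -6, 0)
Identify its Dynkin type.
Compute the Cartan integers a_ij = 2(alpha_i, alpha_j)/(alpha_j, alpha_j); the resulting 3x3 Cartan matrix is
[[2, 0, -1], [0, 2, -2], [-1, -1, 2]].
The roots have two lengths (squared-length ratio 2:1); the short ones are alpha_{1,3}. The associated Dynkin diagram is a chain of 3 nodes with a double edge at one end; the terminal node there is the unique long simple root (C_3), so the type is C_3 (the algebra sp(6)).

C_3 (sp(6))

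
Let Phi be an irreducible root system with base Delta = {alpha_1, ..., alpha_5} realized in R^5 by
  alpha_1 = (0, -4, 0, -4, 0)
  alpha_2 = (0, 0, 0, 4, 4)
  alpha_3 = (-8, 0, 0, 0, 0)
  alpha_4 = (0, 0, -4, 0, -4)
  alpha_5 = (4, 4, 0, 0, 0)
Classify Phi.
C_5 (sp(10))

Compute the Cartan integers a_ij = 2(alpha_i, alpha_j)/(alpha_j, alpha_j); the resulting 5x5 Cartan matrix is
[[2, -1, 0, 0, -1], [-1, 2, 0, -1, 0], [0, 0, 2, 0, -2], [0, -1, 0, 2, 0], [-1, 0, -1, 0, 2]].
The roots have two lengths (squared-length ratio 2:1); the short ones are alpha_{1,2,4,5}. The associated Dynkin diagram is a chain of 5 nodes with a double edge at one end; the terminal node there is the unique long simple root (C_5), so the type is C_5 (the algebra sp(10)).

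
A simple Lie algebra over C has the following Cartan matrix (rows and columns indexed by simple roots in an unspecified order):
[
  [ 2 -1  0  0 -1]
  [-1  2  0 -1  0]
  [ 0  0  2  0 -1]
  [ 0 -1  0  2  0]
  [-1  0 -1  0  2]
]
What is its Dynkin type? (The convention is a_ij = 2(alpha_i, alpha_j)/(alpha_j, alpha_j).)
The matrix has rank 5 with 2's on the diagonal. Reading the off-diagonal entries as Dynkin edges (a single edge where a_ij = a_ji = -1; a double or triple edge where a_ij * a_ji = 2 or 3), the diagram is a chain of 5 nodes with single edges (A_5). One simple-root ordering that puts it in standard form is (alpha_4, alpha_2, alpha_1, alpha_5, alpha_3). So the algebra is type A_5, i.e. sl(6).

type A_5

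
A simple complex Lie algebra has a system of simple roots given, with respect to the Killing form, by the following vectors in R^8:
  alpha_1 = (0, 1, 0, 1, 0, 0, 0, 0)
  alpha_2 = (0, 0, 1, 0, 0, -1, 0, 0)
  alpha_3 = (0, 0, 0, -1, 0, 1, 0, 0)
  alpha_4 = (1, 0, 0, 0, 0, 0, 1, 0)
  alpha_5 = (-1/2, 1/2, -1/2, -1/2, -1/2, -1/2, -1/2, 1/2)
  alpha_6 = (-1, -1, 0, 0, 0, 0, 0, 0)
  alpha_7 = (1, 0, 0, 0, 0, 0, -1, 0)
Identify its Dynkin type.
E_7

Compute the Cartan integers a_ij = 2(alpha_i, alpha_j)/(alpha_j, alpha_j); the resulting 7x7 Cartan matrix is
[[2, 0, -1, 0, 0, -1, 0], [0, 2, -1, 0, 0, 0, 0], [-1, -1, 2, 0, 0, 0, 0], [0, 0, 0, 2, -1, -1, 0], [0, 0, 0, -1, 2, 0, 0], [-1, 0, 0, -1, 0, 2, -1], [0, 0, 0, 0, 0, -1, 2]].
All simple roots have the same length, so the diagram is simply laced. The associated Dynkin diagram is a chain of 6 nodes with one extra node attached to the third node from one end (E_7), so the type is E_7.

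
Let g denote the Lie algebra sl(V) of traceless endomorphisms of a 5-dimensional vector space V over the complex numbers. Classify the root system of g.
This is sl(5), which has dimension 5^2 - 1 = 24 and rank 5 - 1 = 4 (a Cartan subalgebra is the diagonal traceless matrices). In the classification of classical Lie algebras, the special linear algebra sl(n+1) has type A_n; here n = 4, so the Dynkin diagram is a chain of 4 nodes with single edges (A_4). Hence the type is A_4.

type A_4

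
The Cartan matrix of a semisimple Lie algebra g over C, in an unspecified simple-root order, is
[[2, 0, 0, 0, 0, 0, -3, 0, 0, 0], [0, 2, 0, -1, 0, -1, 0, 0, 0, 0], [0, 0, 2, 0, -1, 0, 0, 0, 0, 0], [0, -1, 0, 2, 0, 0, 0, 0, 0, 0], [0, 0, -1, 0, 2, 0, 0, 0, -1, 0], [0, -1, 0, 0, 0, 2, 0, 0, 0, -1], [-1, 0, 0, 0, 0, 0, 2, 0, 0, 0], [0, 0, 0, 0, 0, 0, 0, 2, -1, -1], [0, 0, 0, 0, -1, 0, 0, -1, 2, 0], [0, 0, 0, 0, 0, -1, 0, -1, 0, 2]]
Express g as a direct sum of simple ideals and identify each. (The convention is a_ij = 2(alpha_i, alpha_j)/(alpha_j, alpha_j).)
A8 + G2

The diagram associated to this matrix has two connected components: the simple roots {alpha_2, alpha_3, alpha_4, alpha_5, alpha_6, alpha_8, alpha_9, alpha_10} form a chain of 8 nodes with single edges (A_8), and {alpha_1, alpha_7} form two nodes joined by a triple edge (G_2). A semisimple Lie algebra decomposes uniquely as the direct sum of simple ideals, one per connected component of its Dynkin diagram, so g ≅ A_8 ⊕ G_2 (dimension 80 + 14 = 94).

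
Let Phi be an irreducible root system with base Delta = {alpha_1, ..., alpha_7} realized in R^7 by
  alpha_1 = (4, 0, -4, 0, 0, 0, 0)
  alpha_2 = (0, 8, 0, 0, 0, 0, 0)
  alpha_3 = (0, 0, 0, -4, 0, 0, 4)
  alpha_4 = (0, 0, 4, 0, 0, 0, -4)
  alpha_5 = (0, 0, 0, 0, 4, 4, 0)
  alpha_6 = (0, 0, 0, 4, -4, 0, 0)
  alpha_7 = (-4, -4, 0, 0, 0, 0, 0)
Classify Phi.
C_7

Compute the Cartan integers a_ij = 2(alpha_i, alpha_j)/(alpha_j, alpha_j); the resulting 7x7 Cartan matrix is
[[2, 0, 0, -1, 0, 0, -1], [0, 2, 0, 0, 0, 0, -2], [0, 0, 2, -1, 0, -1, 0], [-1, 0, -1, 2, 0, 0, 0], [0, 0, 0, 0, 2, -1, 0], [0, 0, -1, 0, -1, 2, 0], [-1, -1, 0, 0, 0, 0, 2]].
The roots have two lengths (squared-length ratio 2:1); the short ones are alpha_{1,3,4,5,6,7}. The associated Dynkin diagram is a chain of 7 nodes with a double edge at one end; the terminal node there is the unique long simple root (C_7), so the type is C_7 (the algebra sp(14)).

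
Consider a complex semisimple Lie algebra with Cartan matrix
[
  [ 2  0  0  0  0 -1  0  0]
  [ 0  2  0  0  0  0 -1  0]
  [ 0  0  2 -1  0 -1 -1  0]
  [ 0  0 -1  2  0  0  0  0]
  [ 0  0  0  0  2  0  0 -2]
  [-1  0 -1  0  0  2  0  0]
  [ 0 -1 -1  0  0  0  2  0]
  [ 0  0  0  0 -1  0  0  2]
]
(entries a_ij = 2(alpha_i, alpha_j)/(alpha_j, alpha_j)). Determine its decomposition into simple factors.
The diagram associated to this matrix has two connected components: the simple roots {alpha_5, alpha_8} form a chain of 2 nodes with a double edge at one end; the terminal node there is the unique short simple root (B_2), and {alpha_1, alpha_2, alpha_3, alpha_4, alpha_6, alpha_7} form a chain of 5 nodes with one extra node attached to the third node from one end (E_6). A semisimple Lie algebra decomposes uniquely as the direct sum of simple ideals, one per connected component of its Dynkin diagram, so g ≅ B_2 ⊕ E_6 (dimension 10 + 78 = 88).

B2 ⊕ E6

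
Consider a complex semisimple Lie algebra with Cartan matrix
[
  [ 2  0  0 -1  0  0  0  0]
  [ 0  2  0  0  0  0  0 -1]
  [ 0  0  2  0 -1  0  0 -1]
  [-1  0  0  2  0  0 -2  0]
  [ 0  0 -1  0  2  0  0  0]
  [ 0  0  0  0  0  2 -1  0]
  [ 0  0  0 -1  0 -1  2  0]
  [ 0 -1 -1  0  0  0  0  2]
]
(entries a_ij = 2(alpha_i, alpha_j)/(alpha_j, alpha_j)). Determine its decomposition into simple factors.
A4 + F4

The diagram associated to this matrix has two connected components: the simple roots {alpha_2, alpha_3, alpha_5, alpha_8} form a chain of 4 nodes with single edges (A_4), and {alpha_1, alpha_4, alpha_6, alpha_7} form a chain of 4 nodes with a double edge between the middle two (F_4). A semisimple Lie algebra decomposes uniquely as the direct sum of simple ideals, one per connected component of its Dynkin diagram, so g ≅ A_4 ⊕ F_4 (dimension 24 + 52 = 76).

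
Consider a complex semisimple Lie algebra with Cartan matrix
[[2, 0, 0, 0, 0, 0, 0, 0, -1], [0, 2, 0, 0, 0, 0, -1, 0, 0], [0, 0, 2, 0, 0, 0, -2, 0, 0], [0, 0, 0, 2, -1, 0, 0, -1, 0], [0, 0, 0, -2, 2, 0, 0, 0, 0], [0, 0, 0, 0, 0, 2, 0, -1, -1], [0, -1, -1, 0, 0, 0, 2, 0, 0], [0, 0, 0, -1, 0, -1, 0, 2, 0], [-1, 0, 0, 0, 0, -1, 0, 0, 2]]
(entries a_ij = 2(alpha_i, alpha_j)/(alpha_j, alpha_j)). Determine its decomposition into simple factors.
The diagram associated to this matrix has two connected components: the simple roots {alpha_2, alpha_3, alpha_7} form a chain of 3 nodes with a double edge at one end; the terminal node there is the unique long simple root (C_3), and {alpha_1, alpha_4, alpha_5, alpha_6, alpha_8, alpha_9} form a chain of 6 nodes with a double edge at one end; the terminal node there is the unique long simple root (C_6). A semisimple Lie algebra decomposes uniquely as the direct sum of simple ideals, one per connected component of its Dynkin diagram, so g ≅ C_3 ⊕ C_6 (dimension 21 + 78 = 99).

C3 ⊕ C6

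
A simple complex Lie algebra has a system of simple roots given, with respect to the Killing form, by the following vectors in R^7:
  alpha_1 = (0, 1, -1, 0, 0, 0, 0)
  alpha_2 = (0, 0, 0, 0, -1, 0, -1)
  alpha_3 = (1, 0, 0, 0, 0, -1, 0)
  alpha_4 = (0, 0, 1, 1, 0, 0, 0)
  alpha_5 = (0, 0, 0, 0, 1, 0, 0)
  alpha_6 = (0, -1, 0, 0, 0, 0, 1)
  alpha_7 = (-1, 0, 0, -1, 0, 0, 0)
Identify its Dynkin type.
Compute the Cartan integers a_ij = 2(alpha_i, alpha_j)/(alpha_j, alpha_j); the resulting 7x7 Cartan matrix is
[[2, 0, 0, -1, 0, -1, 0], [0, 2, 0, 0, -2, -1, 0], [0, 0, 2, 0, 0, 0, -1], [-1, 0, 0, 2, 0, 0, -1], [0, -1, 0, 0, 2, 0, 0], [-1, -1, 0, 0, 0, 2, 0], [0, 0, -1, -1, 0, 0, 2]].
The roots have two lengths (squared-length ratio 2:1); the short ones are alpha_{5}. The associated Dynkin diagram is a chain of 7 nodes with a double edge at one end; the terminal node there is the unique short simple root (B_7), so the type is B_7 (the algebra so(15)).

B_7 (so(15))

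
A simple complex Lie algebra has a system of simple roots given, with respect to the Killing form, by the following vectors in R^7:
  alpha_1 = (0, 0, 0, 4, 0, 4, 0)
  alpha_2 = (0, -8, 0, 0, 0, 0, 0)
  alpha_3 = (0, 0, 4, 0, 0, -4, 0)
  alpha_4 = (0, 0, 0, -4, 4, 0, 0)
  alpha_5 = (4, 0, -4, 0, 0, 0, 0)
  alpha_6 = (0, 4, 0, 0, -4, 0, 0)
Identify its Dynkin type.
C6

Compute the Cartan integers a_ij = 2(alpha_i, alpha_j)/(alpha_j, alpha_j); the resulting 6x6 Cartan matrix is
[[2, 0, -1, -1, 0, 0], [0, 2, 0, 0, 0, -2], [-1, 0, 2, 0, -1, 0], [-1, 0, 0, 2, 0, -1], [0, 0, -1, 0, 2, 0], [0, -1, 0, -1, 0, 2]].
The roots have two lengths (squared-length ratio 2:1); the short ones are alpha_{1,3,4,5,6}. The associated Dynkin diagram is a chain of 6 nodes with a double edge at one end; the terminal node there is the unique long simple root (C_6), so the type is C_6 (the algebra sp(12)).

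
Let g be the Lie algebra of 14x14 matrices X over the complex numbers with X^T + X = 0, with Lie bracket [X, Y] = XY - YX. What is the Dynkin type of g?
This is so(14) with 14 even, which has dimension 14(14-1)/2 = 91 and rank 14/2 = 7. In the classification of classical Lie algebras, the orthogonal algebra so(2n) in an even number of variables has type D_n; here n = 7, so the Dynkin diagram is a chain of 5 nodes with a fork of two nodes at one end (D_7). Hence the type is D_7.

type D_7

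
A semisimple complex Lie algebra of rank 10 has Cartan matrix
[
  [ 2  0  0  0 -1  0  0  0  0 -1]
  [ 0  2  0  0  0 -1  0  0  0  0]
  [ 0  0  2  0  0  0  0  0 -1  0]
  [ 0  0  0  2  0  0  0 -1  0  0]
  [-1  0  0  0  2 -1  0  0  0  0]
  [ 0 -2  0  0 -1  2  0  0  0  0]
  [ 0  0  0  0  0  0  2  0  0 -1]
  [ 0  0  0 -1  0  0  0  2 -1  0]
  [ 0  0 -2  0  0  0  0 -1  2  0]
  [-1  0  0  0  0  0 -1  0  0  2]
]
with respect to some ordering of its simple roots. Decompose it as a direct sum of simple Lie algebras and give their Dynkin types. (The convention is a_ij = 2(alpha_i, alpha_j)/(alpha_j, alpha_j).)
The diagram associated to this matrix has two connected components: the simple roots {alpha_3, alpha_4, alpha_8, alpha_9} form a chain of 4 nodes with a double edge at one end; the terminal node there is the unique short simple root (B_4), and {alpha_1, alpha_2, alpha_5, alpha_6, alpha_7, alpha_10} form a chain of 6 nodes with a double edge at one end; the terminal node there is the unique short simple root (B_6). A semisimple Lie algebra decomposes uniquely as the direct sum of simple ideals, one per connected component of its Dynkin diagram, so g ≅ B_4 ⊕ B_6 (dimension 36 + 78 = 114).

B4 ⊕ B6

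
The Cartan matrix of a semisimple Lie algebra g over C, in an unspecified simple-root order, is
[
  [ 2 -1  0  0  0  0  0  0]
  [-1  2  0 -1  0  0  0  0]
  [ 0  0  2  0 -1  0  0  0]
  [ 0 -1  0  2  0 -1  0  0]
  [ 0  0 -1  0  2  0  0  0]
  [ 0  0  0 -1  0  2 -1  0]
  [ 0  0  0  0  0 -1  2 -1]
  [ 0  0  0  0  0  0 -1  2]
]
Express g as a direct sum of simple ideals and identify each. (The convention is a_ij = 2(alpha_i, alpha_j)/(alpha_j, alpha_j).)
type A_2 ⊕ type A_6

The diagram associated to this matrix has two connected components: the simple roots {alpha_3, alpha_5} form a chain of 2 nodes with single edges (A_2), and {alpha_1, alpha_2, alpha_4, alpha_6, alpha_7, alpha_8} form a chain of 6 nodes with single edges (A_6). A semisimple Lie algebra decomposes uniquely as the direct sum of simple ideals, one per connected component of its Dynkin diagram, so g ≅ A_2 ⊕ A_6 (dimension 8 + 48 = 56).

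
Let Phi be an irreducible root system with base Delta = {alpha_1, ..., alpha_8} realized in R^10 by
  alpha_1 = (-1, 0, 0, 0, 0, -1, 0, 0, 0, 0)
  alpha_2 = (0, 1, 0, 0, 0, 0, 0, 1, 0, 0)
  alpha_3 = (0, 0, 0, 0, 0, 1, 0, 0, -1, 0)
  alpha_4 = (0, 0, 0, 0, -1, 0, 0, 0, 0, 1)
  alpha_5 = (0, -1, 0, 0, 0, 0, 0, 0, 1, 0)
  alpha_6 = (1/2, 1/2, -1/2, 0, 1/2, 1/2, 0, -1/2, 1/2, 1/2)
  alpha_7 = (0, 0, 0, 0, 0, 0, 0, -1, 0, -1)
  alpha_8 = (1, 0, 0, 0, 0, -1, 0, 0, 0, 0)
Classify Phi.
E_8

Compute the Cartan integers a_ij = 2(alpha_i, alpha_j)/(alpha_j, alpha_j); the resulting 8x8 Cartan matrix is
[[2, 0, -1, 0, 0, -1, 0, 0], [0, 2, 0, 0, -1, 0, -1, 0], [-1, 0, 2, 0, -1, 0, 0, -1], [0, 0, 0, 2, 0, 0, -1, 0], [0, -1, -1, 0, 2, 0, 0, 0], [-1, 0, 0, 0, 0, 2, 0, 0], [0, -1, 0, -1, 0, 0, 2, 0], [0, 0, -1, 0, 0, 0, 0, 2]].
All simple roots have the same length, so the diagram is simply laced. The associated Dynkin diagram is a chain of 7 nodes with one extra node attached to the third node from one end (E_8), so the type is E_8.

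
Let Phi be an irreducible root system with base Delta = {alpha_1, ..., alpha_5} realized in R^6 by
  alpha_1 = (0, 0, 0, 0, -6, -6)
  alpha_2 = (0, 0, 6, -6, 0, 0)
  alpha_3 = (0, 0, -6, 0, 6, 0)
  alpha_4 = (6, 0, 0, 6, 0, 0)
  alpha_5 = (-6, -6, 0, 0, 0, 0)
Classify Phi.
A_5

Compute the Cartan integers a_ij = 2(alpha_i, alpha_j)/(alpha_j, alpha_j); the resulting 5x5 Cartan matrix is
[[2, 0, -1, 0, 0], [0, 2, -1, -1, 0], [-1, -1, 2, 0, 0], [0, -1, 0, 2, -1], [0, 0, 0, -1, 2]].
All simple roots have the same length, so the diagram is simply laced. The associated Dynkin diagram is a chain of 5 nodes with single edges (A_5), so the type is A_5 (the algebra sl(6)).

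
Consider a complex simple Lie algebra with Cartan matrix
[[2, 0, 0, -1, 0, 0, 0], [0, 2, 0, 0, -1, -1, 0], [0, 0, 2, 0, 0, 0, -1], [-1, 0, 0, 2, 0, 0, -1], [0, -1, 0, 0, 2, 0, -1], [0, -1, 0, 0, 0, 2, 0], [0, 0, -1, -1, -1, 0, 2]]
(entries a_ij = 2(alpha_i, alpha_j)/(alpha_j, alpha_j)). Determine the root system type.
type E_7

The matrix has rank 7 with 2's on the diagonal. Reading the off-diagonal entries as Dynkin edges (a single edge where a_ij = a_ji = -1; a double or triple edge where a_ij * a_ji = 2 or 3), the diagram is a chain of 6 nodes with one extra node attached to the third node from one end (E_7). One simple-root ordering that puts it in standard form is (alpha_1, alpha_3, alpha_4, alpha_7, alpha_5, alpha_2, alpha_6). So the algebra is type E_7.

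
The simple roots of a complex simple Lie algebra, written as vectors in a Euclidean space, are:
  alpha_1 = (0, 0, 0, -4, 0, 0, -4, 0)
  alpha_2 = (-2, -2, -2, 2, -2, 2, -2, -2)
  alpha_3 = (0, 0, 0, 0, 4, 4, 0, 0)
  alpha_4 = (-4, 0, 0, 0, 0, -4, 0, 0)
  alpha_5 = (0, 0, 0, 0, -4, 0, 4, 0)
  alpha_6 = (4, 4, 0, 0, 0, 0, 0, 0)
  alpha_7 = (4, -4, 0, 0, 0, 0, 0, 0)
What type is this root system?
Compute the Cartan integers a_ij = 2(alpha_i, alpha_j)/(alpha_j, alpha_j); the resulting 7x7 Cartan matrix is
[[2, 0, 0, 0, -1, 0, 0], [0, 2, 0, 0, 0, -1, 0], [0, 0, 2, -1, -1, 0, 0], [0, 0, -1, 2, 0, -1, -1], [-1, 0, -1, 0, 2, 0, 0], [0, -1, 0, -1, 0, 2, 0], [0, 0, 0, -1, 0, 0, 2]].
All simple roots have the same length, so the diagram is simply laced. The associated Dynkin diagram is a chain of 6 nodes with one extra node attached to the third node from one end (E_7), so the type is E_7.

E_7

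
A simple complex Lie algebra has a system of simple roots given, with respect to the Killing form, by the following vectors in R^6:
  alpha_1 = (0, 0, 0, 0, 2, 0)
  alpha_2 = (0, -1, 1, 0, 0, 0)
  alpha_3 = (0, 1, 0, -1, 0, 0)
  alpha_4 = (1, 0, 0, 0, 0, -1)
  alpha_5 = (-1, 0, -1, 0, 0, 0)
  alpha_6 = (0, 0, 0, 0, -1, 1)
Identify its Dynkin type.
Compute the Cartan integers a_ij = 2(alpha_i, alpha_j)/(alpha_j, alpha_j); the resulting 6x6 Cartan matrix is
[[2, 0, 0, 0, 0, -2], [0, 2, -1, 0, -1, 0], [0, -1, 2, 0, 0, 0], [0, 0, 0, 2, -1, -1], [0, -1, 0, -1, 2, 0], [-1, 0, 0, -1, 0, 2]].
The roots have two lengths (squared-length ratio 2:1); the short ones are alpha_{2,3,4,5,6}. The associated Dynkin diagram is a chain of 6 nodes with a double edge at one end; the terminal node there is the unique long simple root (C_6), so the type is C_6 (the algebra sp(12)).

C_6 (sp(12))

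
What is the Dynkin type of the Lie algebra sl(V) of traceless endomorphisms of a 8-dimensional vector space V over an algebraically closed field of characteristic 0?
A_7 (sl(8))

This is sl(8), which has dimension 8^2 - 1 = 63 and rank 8 - 1 = 7 (a Cartan subalgebra is the diagonal traceless matrices). In the classification of classical Lie algebras, the special linear algebra sl(n+1) has type A_n; here n = 7, so the Dynkin diagram is a chain of 7 nodes with single edges (A_7). Hence the type is A_7.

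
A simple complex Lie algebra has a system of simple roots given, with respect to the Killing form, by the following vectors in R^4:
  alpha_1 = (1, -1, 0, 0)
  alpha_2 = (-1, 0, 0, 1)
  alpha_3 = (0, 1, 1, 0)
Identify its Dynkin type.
Compute the Cartan integers a_ij = 2(alpha_i, alpha_j)/(alpha_j, alpha_j); the resulting 3x3 Cartan matrix is
[[2, -1, -1], [-1, 2, 0], [-1, 0, 2]].
All simple roots have the same length, so the diagram is simply laced. The associated Dynkin diagram is a chain of 3 nodes with single edges (A_3), so the type is A_3 (the algebra sl(4)).

A3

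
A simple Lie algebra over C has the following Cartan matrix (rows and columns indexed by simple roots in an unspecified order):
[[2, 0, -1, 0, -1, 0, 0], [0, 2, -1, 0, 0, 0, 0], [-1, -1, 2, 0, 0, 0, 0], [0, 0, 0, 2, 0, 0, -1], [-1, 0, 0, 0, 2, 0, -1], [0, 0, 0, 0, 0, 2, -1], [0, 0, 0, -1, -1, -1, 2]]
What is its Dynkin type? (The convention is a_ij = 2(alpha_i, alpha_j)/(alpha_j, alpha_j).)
D_7 (so(14))

The matrix has rank 7 with 2's on the diagonal. Reading the off-diagonal entries as Dynkin edges (a single edge where a_ij = a_ji = -1; a double or triple edge where a_ij * a_ji = 2 or 3), the diagram is a chain of 5 nodes with a fork of two nodes at one end (D_7). One simple-root ordering that puts it in standard form is (alpha_2, alpha_3, alpha_1, alpha_5, alpha_7, alpha_6, alpha_4). So the algebra is type D_7, i.e. so(14).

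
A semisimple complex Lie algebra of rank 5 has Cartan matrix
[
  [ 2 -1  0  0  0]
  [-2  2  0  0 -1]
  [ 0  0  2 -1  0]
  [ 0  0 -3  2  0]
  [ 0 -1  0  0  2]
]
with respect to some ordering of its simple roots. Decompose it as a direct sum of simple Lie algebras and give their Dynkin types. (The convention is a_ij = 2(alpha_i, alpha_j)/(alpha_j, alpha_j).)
The diagram associated to this matrix has two connected components: the simple roots {alpha_1, alpha_2, alpha_5} form a chain of 3 nodes with a double edge at one end; the terminal node there is the unique short simple root (B_3), and {alpha_3, alpha_4} form two nodes joined by a triple edge (G_2). A semisimple Lie algebra decomposes uniquely as the direct sum of simple ideals, one per connected component of its Dynkin diagram, so g ≅ B_3 ⊕ G_2 (dimension 21 + 14 = 35).

type B_3 ⊕ type G_2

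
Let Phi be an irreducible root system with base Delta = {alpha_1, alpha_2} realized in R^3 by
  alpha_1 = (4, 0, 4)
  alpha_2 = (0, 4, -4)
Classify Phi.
A2

Compute the Cartan integers a_ij = 2(alpha_i, alpha_j)/(alpha_j, alpha_j); the resulting 2x2 Cartan matrix is
[[2, -1], [-1, 2]].
All simple roots have the same length, so the diagram is simply laced. The associated Dynkin diagram is a chain of 2 nodes with single edges (A_2), so the type is A_2 (the algebra sl(3)).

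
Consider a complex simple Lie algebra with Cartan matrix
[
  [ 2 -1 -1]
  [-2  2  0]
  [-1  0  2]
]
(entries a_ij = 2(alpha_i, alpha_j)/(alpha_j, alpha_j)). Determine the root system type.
The matrix has rank 3 with 2's on the diagonal. Reading the off-diagonal entries as Dynkin edges (a single edge where a_ij = a_ji = -1; a double or triple edge where a_ij * a_ji = 2 or 3), the diagram is a chain of 3 nodes with a double edge at one end; the terminal node there is the unique long simple root (C_3). One simple-root ordering that puts it in standard form is (alpha_3, alpha_1, alpha_2). So the algebra is type C_3, i.e. sp(6).

C_3 (sp(6))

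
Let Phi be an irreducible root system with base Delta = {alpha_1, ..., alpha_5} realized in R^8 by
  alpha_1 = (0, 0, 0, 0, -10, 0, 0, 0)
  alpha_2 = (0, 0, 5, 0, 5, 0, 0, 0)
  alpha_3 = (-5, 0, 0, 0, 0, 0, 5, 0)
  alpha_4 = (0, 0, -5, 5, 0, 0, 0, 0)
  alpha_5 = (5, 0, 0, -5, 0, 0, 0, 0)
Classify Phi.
Compute the Cartan integers a_ij = 2(alpha_i, alpha_j)/(alpha_j, alpha_j); the resulting 5x5 Cartan matrix is
[[2, -2, 0, 0, 0], [-1, 2, 0, -1, 0], [0, 0, 2, 0, -1], [0, -1, 0, 2, -1], [0, 0, -1, -1, 2]].
The roots have two lengths (squared-length ratio 2:1); the short ones are alpha_{2,3,4,5}. The associated Dynkin diagram is a chain of 5 nodes with a double edge at one end; the terminal node there is the unique long simple root (C_5), so the type is C_5 (the algebra sp(10)).

C5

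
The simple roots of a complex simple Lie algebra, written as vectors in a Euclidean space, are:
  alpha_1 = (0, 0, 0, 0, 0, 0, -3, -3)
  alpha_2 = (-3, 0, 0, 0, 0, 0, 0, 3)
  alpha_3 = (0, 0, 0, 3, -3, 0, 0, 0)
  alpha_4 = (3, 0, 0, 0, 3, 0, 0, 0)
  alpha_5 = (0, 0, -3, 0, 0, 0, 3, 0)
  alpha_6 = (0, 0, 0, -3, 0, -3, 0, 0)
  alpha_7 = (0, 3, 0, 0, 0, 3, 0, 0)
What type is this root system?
A_7

Compute the Cartan integers a_ij = 2(alpha_i, alpha_j)/(alpha_j, alpha_j); the resulting 7x7 Cartan matrix is
[[2, -1, 0, 0, -1, 0, 0], [-1, 2, 0, -1, 0, 0, 0], [0, 0, 2, -1, 0, -1, 0], [0, -1, -1, 2, 0, 0, 0], [-1, 0, 0, 0, 2, 0, 0], [0, 0, -1, 0, 0, 2, -1], [0, 0, 0, 0, 0, -1, 2]].
All simple roots have the same length, so the diagram is simply laced. The associated Dynkin diagram is a chain of 7 nodes with single edges (A_7), so the type is A_7 (the algebra sl(8)).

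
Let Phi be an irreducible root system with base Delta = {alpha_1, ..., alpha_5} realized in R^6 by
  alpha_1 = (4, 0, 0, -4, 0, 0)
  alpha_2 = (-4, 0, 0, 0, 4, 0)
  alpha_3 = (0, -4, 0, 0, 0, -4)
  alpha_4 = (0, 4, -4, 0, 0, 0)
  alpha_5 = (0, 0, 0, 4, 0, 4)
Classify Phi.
Compute the Cartan integers a_ij = 2(alpha_i, alpha_j)/(alpha_j, alpha_j); the resulting 5x5 Cartan matrix is
[[2, -1, 0, 0, -1], [-1, 2, 0, 0, 0], [0, 0, 2, -1, -1], [0, 0, -1, 2, 0], [-1, 0, -1, 0, 2]].
All simple roots have the same length, so the diagram is simply laced. The associated Dynkin diagram is a chain of 5 nodes with single edges (A_5), so the type is A_5 (the algebra sl(6)).

type A_5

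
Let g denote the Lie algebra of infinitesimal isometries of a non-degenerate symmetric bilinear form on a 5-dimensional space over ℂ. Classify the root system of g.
This is so(5) with 5 odd, which has dimension 5(5-1)/2 = 10 and rank (5-1)/2 = 2. In the classification of classical Lie algebras, the orthogonal algebra so(2n+1) in an odd number of variables has type B_n; here n = 2, so the Dynkin diagram is a chain of 2 nodes with a double edge at one end; the terminal node there is the unique short simple root (B_2). Hence the type is B_2.

B2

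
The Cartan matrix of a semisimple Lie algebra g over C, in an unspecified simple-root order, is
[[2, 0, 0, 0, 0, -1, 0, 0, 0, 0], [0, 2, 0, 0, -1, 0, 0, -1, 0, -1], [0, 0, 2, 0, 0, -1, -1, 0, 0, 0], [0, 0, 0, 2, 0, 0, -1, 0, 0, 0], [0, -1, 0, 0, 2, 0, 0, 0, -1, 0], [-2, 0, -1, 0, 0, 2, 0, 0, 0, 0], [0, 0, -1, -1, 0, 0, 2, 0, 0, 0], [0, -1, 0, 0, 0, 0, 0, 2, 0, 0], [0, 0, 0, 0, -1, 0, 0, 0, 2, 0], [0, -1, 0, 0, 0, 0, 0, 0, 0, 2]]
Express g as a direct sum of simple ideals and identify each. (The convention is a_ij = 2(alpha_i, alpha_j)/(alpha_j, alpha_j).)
B_5 ⊕ D_5

The diagram associated to this matrix has two connected components: the simple roots {alpha_1, alpha_3, alpha_4, alpha_6, alpha_7} form a chain of 5 nodes with a double edge at one end; the terminal node there is the unique short simple root (B_5), and {alpha_2, alpha_5, alpha_8, alpha_9, alpha_10} form a chain of 3 nodes with a fork of two nodes at one end (D_5). A semisimple Lie algebra decomposes uniquely as the direct sum of simple ideals, one per connected component of its Dynkin diagram, so g ≅ B_5 ⊕ D_5 (dimension 55 + 45 = 100).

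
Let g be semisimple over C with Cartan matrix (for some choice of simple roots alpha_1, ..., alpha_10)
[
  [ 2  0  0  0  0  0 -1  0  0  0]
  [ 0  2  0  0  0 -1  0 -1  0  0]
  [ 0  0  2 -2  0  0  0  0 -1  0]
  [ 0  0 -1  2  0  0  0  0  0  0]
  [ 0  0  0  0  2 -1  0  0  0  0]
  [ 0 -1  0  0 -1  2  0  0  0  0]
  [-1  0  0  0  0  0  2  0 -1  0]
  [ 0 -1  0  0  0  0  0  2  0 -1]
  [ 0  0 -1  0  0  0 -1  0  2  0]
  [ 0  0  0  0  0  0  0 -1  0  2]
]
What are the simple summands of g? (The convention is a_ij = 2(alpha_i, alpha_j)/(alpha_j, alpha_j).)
The diagram associated to this matrix has two connected components: the simple roots {alpha_2, alpha_5, alpha_6, alpha_8, alpha_10} form a chain of 5 nodes with single edges (A_5), and {alpha_1, alpha_3, alpha_4, alpha_7, alpha_9} form a chain of 5 nodes with a double edge at one end; the terminal node there is the unique short simple root (B_5). A semisimple Lie algebra decomposes uniquely as the direct sum of simple ideals, one per connected component of its Dynkin diagram, so g ≅ A_5 ⊕ B_5 (dimension 35 + 55 = 90).

A_5 (sl(6)) ⊕ B_5 (so(11))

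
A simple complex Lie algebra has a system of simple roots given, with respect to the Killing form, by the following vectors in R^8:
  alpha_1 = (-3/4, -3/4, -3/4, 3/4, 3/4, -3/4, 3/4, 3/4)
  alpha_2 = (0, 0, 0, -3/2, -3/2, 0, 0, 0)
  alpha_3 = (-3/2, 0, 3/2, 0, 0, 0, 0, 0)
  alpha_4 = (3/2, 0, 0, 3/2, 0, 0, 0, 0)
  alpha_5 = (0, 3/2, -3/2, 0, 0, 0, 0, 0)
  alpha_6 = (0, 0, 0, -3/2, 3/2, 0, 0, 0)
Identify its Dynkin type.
Compute the Cartan integers a_ij = 2(alpha_i, alpha_j)/(alpha_j, alpha_j); the resulting 6x6 Cartan matrix is
[[2, -1, 0, 0, 0, 0], [-1, 2, 0, -1, 0, 0], [0, 0, 2, -1, -1, 0], [0, -1, -1, 2, 0, -1], [0, 0, -1, 0, 2, 0], [0, 0, 0, -1, 0, 2]].
All simple roots have the same length, so the diagram is simply laced. The associated Dynkin diagram is a chain of 5 nodes with one extra node attached to the third node from one end (E_6), so the type is E_6.

type E_6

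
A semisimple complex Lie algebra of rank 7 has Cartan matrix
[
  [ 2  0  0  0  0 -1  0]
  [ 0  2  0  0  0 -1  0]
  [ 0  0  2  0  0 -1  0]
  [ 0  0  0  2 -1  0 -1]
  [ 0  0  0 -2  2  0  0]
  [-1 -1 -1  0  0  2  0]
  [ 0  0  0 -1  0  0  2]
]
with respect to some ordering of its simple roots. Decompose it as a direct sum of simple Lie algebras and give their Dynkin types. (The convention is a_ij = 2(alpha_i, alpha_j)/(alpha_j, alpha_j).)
The diagram associated to this matrix has two connected components: the simple roots {alpha_4, alpha_5, alpha_7} form a chain of 3 nodes with a double edge at one end; the terminal node there is the unique long simple root (C_3), and {alpha_1, alpha_2, alpha_3, alpha_6} form a chain of 2 nodes with a fork of two nodes at one end (D_4). A semisimple Lie algebra decomposes uniquely as the direct sum of simple ideals, one per connected component of its Dynkin diagram, so g ≅ C_3 ⊕ D_4 (dimension 21 + 28 = 49).

type C_3 ⊕ type D_4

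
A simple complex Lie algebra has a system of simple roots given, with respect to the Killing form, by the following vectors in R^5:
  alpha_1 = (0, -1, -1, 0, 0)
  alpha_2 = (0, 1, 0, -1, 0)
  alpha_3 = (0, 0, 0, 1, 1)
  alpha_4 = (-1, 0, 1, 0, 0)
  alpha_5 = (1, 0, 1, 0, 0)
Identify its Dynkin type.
Compute the Cartan integers a_ij = 2(alpha_i, alpha_j)/(alpha_j, alpha_j); the resulting 5x5 Cartan matrix is
[[2, -1, 0, -1, -1], [-1, 2, -1, 0, 0], [0, -1, 2, 0, 0], [-1, 0, 0, 2, 0], [-1, 0, 0, 0, 2]].
All simple roots have the same length, so the diagram is simply laced. The associated Dynkin diagram is a chain of 3 nodes with a fork of two nodes at one end (D_5), so the type is D_5 (the algebra so(10)).

D_5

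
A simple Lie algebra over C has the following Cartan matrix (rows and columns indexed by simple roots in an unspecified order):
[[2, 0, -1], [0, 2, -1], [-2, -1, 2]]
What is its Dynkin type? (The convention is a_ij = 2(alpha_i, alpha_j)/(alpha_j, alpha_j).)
The matrix has rank 3 with 2's on the diagonal. Reading the off-diagonal entries as Dynkin edges (a single edge where a_ij = a_ji = -1; a double or triple edge where a_ij * a_ji = 2 or 3), the diagram is a chain of 3 nodes with a double edge at one end; the terminal node there is the unique short simple root (B_3). One simple-root ordering that puts it in standard form is (alpha_2, alpha_3, alpha_1). So the algebra is type B_3, i.e. so(7).

B_3 (so(7))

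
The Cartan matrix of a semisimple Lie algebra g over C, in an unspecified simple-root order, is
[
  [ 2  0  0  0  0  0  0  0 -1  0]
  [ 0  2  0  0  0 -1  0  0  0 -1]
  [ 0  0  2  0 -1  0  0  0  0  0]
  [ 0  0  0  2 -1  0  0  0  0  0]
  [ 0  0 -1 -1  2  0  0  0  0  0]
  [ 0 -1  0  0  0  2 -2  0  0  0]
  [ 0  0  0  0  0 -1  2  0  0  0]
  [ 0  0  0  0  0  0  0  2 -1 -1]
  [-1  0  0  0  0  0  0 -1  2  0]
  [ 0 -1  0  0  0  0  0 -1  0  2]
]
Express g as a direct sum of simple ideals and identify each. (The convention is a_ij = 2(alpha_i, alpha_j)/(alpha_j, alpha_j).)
The diagram associated to this matrix has two connected components: the simple roots {alpha_3, alpha_4, alpha_5} form a chain of 3 nodes with single edges (A_3), and {alpha_1, alpha_2, alpha_6, alpha_7, alpha_8, alpha_9, alpha_10} form a chain of 7 nodes with a double edge at one end; the terminal node there is the unique short simple root (B_7). A semisimple Lie algebra decomposes uniquely as the direct sum of simple ideals, one per connected component of its Dynkin diagram, so g ≅ A_3 ⊕ B_7 (dimension 15 + 105 = 120).

A_3 (sl(4)) + B_7 (so(15))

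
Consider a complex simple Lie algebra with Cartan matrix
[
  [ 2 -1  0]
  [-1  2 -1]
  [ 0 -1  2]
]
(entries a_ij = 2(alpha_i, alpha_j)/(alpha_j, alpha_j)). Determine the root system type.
The matrix has rank 3 with 2's on the diagonal. Reading the off-diagonal entries as Dynkin edges (a single edge where a_ij = a_ji = -1; a double or triple edge where a_ij * a_ji = 2 or 3), the diagram is a chain of 3 nodes with single edges (A_3). One simple-root ordering that puts it in standard form is (alpha_1, alpha_2, alpha_3). So the algebra is type A_3, i.e. sl(4).

A_3 (sl(4))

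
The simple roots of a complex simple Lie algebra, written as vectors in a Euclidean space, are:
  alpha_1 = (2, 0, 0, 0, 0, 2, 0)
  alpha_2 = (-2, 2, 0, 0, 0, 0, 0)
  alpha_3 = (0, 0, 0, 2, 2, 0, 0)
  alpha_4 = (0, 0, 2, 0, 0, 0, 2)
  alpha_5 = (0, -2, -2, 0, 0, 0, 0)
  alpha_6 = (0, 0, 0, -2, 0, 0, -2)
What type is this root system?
Compute the Cartan integers a_ij = 2(alpha_i, alpha_j)/(alpha_j, alpha_j); the resulting 6x6 Cartan matrix is
[[2, -1, 0, 0, 0, 0], [-1, 2, 0, 0, -1, 0], [0, 0, 2, 0, 0, -1], [0, 0, 0, 2, -1, -1], [0, -1, 0, -1, 2, 0], [0, 0, -1, -1, 0, 2]].
All simple roots have the same length, so the diagram is simply laced. The associated Dynkin diagram is a chain of 6 nodes with single edges (A_6), so the type is A_6 (the algebra sl(7)).

A_6 (sl(7))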